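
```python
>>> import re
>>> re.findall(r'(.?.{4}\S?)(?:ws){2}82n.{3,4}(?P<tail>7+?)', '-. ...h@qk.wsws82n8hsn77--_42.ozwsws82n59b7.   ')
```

This matches optionally any character, then exactly 4 of any character, then optionally a non-whitespace character (captured); then the literal 'ws' repeated 2 times, then the literal '82n', then 3 to 4 of any character; then one or more of a literal '7' (lazy) (captured as 'tail').
Because the quantifier is non-greedy, it stops expanding at the earliest point where the rest of the pattern can succeed.
Walking the string: at [5:23] match '.h@qk.wsws82n8hsn7', groups = ('.h@qk.', '7'); at [26:43] match '_42.ozwsws82n59b7', groups = ('_42.oz', '7').
2 groups means each result is a tuple of 2 captured strings — 2 here.

[('.h@qk.', '7'), ('_42.oz', '7')]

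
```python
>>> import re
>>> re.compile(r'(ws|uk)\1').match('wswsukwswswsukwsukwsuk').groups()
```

('ws',)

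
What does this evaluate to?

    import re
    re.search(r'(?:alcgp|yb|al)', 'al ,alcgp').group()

'al'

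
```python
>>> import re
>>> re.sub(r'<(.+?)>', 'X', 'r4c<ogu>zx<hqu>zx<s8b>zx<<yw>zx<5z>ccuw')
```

'r4cXzxXzxXzxXzxXccuw'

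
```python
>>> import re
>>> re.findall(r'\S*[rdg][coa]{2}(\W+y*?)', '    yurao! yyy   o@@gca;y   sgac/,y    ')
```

['! ', ';', '/,']

The `?` after the quantifier makes it lazy — it takes as little as possible before letting the rest of the pattern try.
With a single group, `findall` returns only what that group captured — 3 items.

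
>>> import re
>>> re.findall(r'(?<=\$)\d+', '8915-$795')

Because the assertion is zero-width, the text it checks is not consumed and won't appear in the result.
Walking the string: at [6:9] → '795'.
With no groups in the pattern, `findall` gives back each whole match — 1 here.

['795']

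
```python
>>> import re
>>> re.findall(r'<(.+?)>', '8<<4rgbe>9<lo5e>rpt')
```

['<4rgbe', 'lo5e']

A `+?`/`*?`/`{m,n}?` starts at its minimum and grows only as far as needed for what follows to match.
Scanning left to right: at [1:9] match '<<4rgbe>', group 1 = '<4rgbe'; at [10:16] match '<lo5e>', group 1 = 'lo5e'.
One capturing group, so `findall` returns just the captured substring from each match — 2 in all.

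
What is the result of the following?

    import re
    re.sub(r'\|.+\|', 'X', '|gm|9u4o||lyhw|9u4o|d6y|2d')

'X2d'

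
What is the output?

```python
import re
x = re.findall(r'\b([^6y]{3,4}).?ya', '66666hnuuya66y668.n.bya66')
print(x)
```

['.n.b']

The pattern matches a word boundary (`\b`, zero-width); then 3 to 4 of any character except [6y] (captured); then optionally any character, then the literal 'ya'.
Scanning left to right: at [17:23] match '.n.bya', group 1 = '.n.b'.
Because there's exactly one group, `findall` drops the full match and keeps group 1 from the one hit.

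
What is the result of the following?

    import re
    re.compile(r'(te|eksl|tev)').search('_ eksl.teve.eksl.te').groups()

('eksl',)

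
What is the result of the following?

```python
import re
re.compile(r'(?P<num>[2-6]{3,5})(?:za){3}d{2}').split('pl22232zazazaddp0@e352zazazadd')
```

Pattern: 3 to 5 of a character in [2-6] (captured as 'num'); then the literal 'za' repeated 3 times, then exactly 2 of the literal 'd'.
Matches to split on: at [2:15] → '22232zazazadd'; at [19:30] → '352zazazadd'.
The group in the pattern means `split` returns the separators' captures alongside the pieces.

['pl', '22232', 'p0@e', '352', '']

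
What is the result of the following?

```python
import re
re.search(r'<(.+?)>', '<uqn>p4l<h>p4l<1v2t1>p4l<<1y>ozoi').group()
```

'<uqn>'

The `?` after the quantifier makes it lazy — it takes as little as possible before letting the rest of the pattern try.
The match spans [0:5] → '<uqn>'.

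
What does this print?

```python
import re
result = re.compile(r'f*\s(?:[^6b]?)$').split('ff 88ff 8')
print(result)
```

['ff 88', '']

The string is cut at each match, leaving 2 pieces.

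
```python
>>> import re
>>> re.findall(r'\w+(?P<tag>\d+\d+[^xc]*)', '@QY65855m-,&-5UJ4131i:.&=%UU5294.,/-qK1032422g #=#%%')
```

This matches one or more of a word character; then one or more of a digit, then one or more of a digit, then zero or more of any character except [xc] (captured as 'tag').
Walking the string: at [1:52] match 'QY65855m-,&-5UJ4131i:.&=%UU5294.,/-qK1032422g #=#%%', group 1 = '55m-,&-5UJ4131i:.&=%UU5294.,/-qK1032422g #=#%%'.
With a single group, `findall` returns only what that group captured — 1 item.

['55m-,&-5UJ4131i:.&=%UU5294.,/-qK1032422g #=#%%']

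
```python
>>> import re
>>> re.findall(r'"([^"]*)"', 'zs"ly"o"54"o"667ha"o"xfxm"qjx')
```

Walking the string: at [2:6] match '"ly"', group 1 = 'ly'; at [7:11] match '"54"', group 1 = '54'; at [12:19] match '"667ha"', group 1 = '667ha'; at [20:26] match '"xfxm"', group 1 = 'xfxm'.
Because there's exactly one group, `findall` drops the full match and keeps group 1 from each hit.

['ly', '54', '667ha', 'xfxm']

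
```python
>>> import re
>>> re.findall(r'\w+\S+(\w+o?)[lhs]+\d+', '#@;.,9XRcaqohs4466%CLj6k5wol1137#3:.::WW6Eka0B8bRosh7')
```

Pattern: one or more of a word character, then one or more of a non-whitespace character; then one or more of a word character, then optionally a literal 'o' (captured); then one or more of one of [lhs], then one or more of a digit.
With a single group, `findall` returns only what that group captured — 1 item.

['s']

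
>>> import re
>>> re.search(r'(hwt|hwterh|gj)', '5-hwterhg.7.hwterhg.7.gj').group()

'hwt'

Branches in `(...|...)` are attempted left-to-right; the first branch that allows the whole pattern to succeed is taken.
Unlike `match`, `search` isn't anchored — it looks for the pattern anywhere in the string.
The match spans [2:5] → 'hwt'.
Captured: group 1 = 'hwt'.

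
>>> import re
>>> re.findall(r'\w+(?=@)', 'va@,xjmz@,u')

['va', 'xjmz']

The positive lookaround only admits positions where the adjacent text matches; those characters stay outside the span.
Scanning left to right: at [0:2] → 'va'; at [4:8] → 'xjmz'.
With no groups in the pattern, `findall` gives back each whole match — 2 here.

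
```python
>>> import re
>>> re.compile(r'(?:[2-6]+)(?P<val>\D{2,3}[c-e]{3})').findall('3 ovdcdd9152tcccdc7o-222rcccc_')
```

[' ovdcd', 'tcccdc', 'rcccc']

The pattern matches one or more of a character in [2-6] (non-capturing group); then 2 to 3 of a non-digit, then exactly 3 of a character in [c-e] (captured as 'val').
Scanning left to right: at [0:7] match '3 ovdcd', group 1 = ' ovdcd'; at [10:18] match '52tcccdc', group 1 = 'tcccdc'; at [21:29] match '222rcccc', group 1 = 'rcccc'.
With a single group, `findall` returns only what that group captured — 3 items.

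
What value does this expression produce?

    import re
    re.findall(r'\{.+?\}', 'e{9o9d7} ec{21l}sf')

['{9o9d7}', '{21l}']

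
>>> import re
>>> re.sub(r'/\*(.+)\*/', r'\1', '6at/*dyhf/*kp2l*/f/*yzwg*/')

The replacement refers to a captured group, so each match is rewritten using its own captured text.

'6atdyhf/*kp2l*/f/*yzwg'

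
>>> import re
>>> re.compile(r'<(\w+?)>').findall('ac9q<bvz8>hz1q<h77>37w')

Walking the string: at [4:10] match '<bvz8>', group 1 = 'bvz8'; at [14:19] match '<h77>', group 1 = 'h77'.
`findall` collects group 1 from each match (2 total).

['bvz8', 'h77']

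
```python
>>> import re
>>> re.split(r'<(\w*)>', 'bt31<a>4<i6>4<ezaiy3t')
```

`re.split` interleaves the captured-group text with the surrounding fragments.

['bt31', 'a', '4', 'i6', '4<ezaiy3t']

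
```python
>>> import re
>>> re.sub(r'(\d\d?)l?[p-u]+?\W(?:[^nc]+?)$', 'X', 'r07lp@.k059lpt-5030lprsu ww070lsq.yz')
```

The pattern matches a digit, then optionally a digit (captured); then optionally the literal 'l', then one or more of a character in [p-u] (lazy), then a non-word character; then one or more of any character except [nc] (lazy) (non-capturing group); then anchored at the end.
Matches: at [1:36] → '07lp@.k059lpt-5030lprsu ww070lsq.yz'.
`sub` substitutes 'X' at each match site.

'rX'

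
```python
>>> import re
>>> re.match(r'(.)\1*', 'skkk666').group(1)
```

The match spans [0:1] → 's'.
Captured: group 1 = 's'.

's'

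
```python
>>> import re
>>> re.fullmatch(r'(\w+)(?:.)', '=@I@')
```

Pattern: one or more of a word character (captured); then any character (non-capturing group).
`re.fullmatch` requires the pattern to consume the entire string.
Here the pattern can't cover the whole string, so the call returns None.

None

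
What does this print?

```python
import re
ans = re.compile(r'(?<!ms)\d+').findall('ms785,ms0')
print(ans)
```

The negative lookahead/lookbehind blocks any match where the forbidden context is present.
Since nothing is captured, `findall` lists the 1 matched substring directly.

['85']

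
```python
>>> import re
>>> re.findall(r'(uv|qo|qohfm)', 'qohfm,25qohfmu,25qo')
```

['qo', 'qo', 'qo']

Alternation isn't longest-match — the leftmost alternative that fits at this position is chosen.
Scanning left to right: at [0:2] match 'qo', group 1 = 'qo'; at [8:10] match 'qo', group 1 = 'qo'; at [17:19] match 'qo', group 1 = 'qo'.
With a single group, `findall` returns only what that group captured — 3 items.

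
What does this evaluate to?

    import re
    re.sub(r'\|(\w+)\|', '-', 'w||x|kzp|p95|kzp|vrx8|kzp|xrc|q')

'w|-kzp-kzp-kzp-q'

Matches: at [2:5] → '|x|'; at [8:13] → '|p95|'; at [16:22] → '|vrx8|'; at [25:30] → '|xrc|'.
`sub` substitutes '-' at each match site.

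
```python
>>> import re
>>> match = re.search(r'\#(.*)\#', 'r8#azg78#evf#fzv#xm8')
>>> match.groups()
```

The match spans [2:17] → '#azg78#evf#fzv#'.
Captured: group 1 = 'azg78#evf#fzv'.

('azg78#evf#fzv',)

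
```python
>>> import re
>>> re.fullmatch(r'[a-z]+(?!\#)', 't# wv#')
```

None

`re.fullmatch` requires the pattern to consume the entire string.
Here there's no way to consume every character, so the call returns None.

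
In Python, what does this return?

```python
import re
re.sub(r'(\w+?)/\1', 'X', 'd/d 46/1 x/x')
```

'X 46/1 X'

A backreference is literal: `\1` must see the identical characters the first group matched.
Matches: at [0:3] → 'd/d'; at [9:12] → 'x/x'.
Every occurrence is swapped for 'X'.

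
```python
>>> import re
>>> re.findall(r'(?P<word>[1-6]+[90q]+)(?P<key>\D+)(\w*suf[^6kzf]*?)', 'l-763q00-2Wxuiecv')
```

Pattern: one or more of a character in [1-6], then one or more of one of [90q] (captured as 'word'); then one or more of a non-digit (captured as 'key'); then zero or more of a word character, then the literal 'suf', then zero or more of any character except [6kzf] (lazy) (captured).
With 3 capturing groups, `findall` returns a 3-tuple per match.
Nothing in the string satisfies the pattern, so the list is empty.

[]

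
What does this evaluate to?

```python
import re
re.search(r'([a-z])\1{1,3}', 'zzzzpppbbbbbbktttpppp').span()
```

(0, 4)

The backreference `\1` re-matches whatever the first group consumed, character for character.
Unlike `match`, `search` isn't anchored — it looks for the pattern anywhere in the string.
The match spans [0:4] → 'zzzz'.
Captured: group 1 = 'z'.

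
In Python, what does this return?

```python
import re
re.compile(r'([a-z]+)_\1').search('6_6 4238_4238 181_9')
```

None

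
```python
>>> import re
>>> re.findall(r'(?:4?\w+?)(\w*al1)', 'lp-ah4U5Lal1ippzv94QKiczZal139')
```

The pattern matches optionally the literal '4', then one or more of a word character (lazy) (non-capturing group); then zero or more of a word character, then the literal 'al1' (captured).
Matches: at [3:28] match 'ah4U5Lal1ippzv94QKiczZal1', group 1 = 'h4U5Lal1ippzv94QKiczZal1'.
`findall` collects group 1 from the one match (1 total).

['h4U5Lal1ippzv94QKiczZal1']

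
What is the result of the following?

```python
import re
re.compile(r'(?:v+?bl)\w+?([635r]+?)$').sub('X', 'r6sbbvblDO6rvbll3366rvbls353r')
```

The pattern matches one or more of the literal 'v' (lazy), then the literal 'bl' (non-capturing group); then one or more of a word character (lazy); then one or more of one of [635r] (lazy) (captured); then anchored at the end.
Matches: at [5:29] → 'vblDO6rvbll3366rvbls353r'.
Each match is replaced by 'X'.

'r6sbbX'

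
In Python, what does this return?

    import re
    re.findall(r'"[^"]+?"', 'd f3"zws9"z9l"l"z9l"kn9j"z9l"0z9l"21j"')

['"zws9"', '"l"', '"kn9j"', '"0z9l"']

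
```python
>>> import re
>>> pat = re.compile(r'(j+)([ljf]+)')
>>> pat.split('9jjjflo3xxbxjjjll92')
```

['9', 'jjj', 'fl', 'o3xxbx', 'jjj', 'll', '92']

The group in the pattern means `split` returns the separators' captures alongside the pieces.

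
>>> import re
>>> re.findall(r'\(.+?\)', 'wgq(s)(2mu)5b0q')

Because the quantifier is non-greedy, it stops expanding at the earliest point where the rest of the pattern can succeed.
With no groups in the pattern, `findall` gives back each whole match — 2 here.

['(s)', '(2mu)']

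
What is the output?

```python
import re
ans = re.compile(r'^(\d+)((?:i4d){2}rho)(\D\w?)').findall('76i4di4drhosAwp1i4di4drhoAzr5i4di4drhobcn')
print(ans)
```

This matches anchored at the start of the string; then one or more of a digit (captured); then the literal 'i4d' repeated 2 times, then the literal 'rho' (captured); then a non-digit, then optionally a word character (captured).
Walking the string: at [0:13] match '76i4di4drhosA', groups = ('76', 'i4di4drho', 'sA').
`findall` packs the 3 group values into a tuple for every match.

[('76', 'i4di4drho', 'sA')]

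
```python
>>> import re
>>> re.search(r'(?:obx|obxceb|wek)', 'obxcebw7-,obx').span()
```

Branches in `(...|...)` are attempted left-to-right; the first branch that allows the whole pattern to succeed is taken.
Unlike `match`, `search` isn't anchored — it looks for the pattern anywhere in the string.
The match spans [0:3] → 'obx'.

(0, 3)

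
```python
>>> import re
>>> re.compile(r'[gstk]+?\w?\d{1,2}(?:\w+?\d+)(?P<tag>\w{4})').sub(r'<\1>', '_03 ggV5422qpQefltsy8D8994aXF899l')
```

Pattern: one or more of one of [gstk] (lazy); then optionally a word character, then 1 to 2 of a digit; then one or more of a word character (lazy), then one or more of a digit (non-capturing group); then exactly 4 of a word character (captured as 'tag').
A non-greedy quantifier consumes as few characters as it can — just enough that the remainder of the pattern still matches from where it stops; whatever follows it matches normally.
Matches: at [4:15] → 'ggV5422qpQe'; at [17:30] → 'tsy8D8994aXF8'.
Each match is replaced using the text its own group 1 captured.

'_03 <qpQe>fl<aXF8>99l'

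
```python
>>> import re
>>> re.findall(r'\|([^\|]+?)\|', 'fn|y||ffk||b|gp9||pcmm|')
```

Walking the string: at [2:5] match '|y|', group 1 = 'y'; at [5:10] match '|ffk|', group 1 = 'ffk'; at [10:13] match '|b|', group 1 = 'b'; at [17:23] match '|pcmm|', group 1 = 'pcmm'.
`findall` collects group 1 from each match (4 total).

['y', 'ffk', 'b', 'pcmm']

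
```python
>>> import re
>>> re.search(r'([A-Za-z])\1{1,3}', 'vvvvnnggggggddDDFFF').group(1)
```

The match spans [0:4] → 'vvvv'.
Captured: group 1 = 'v'.

'v'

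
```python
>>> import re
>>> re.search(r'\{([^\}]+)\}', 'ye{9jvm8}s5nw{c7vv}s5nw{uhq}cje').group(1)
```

'9jvm8'

The match spans [2:9] → '{9jvm8}'.
Captured: group 1 = '9jvm8'.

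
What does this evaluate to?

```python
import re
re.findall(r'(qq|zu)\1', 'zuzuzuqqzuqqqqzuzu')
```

['zu', 'qq', 'zu']

The backreference `\1` re-matches whatever the first group consumed, character for character.
With a single group, `findall` returns only what that group captured — 3 items.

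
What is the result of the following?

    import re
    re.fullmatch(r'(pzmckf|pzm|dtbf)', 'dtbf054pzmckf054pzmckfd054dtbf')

None

For `fullmatch`, every character of the input must be accounted for by the pattern.
Here there's no way to consume every character, so the call returns None.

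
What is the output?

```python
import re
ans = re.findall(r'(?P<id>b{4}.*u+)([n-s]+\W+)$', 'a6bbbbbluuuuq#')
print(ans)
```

[('bbbbbluuuu', 'q#')]

This matches exactly 4 of a literal 'b', then zero or more of any character, then one or more of a literal 'u' (captured as 'id'); then one or more of a character in [n-s], then one or more of a non-word character (captured); then anchored at the end.
Matches: at [2:14] match 'bbbbbluuuuq#', groups = ('bbbbbluuuu', 'q#').
Multiple groups make `findall` return tuples — one 2-tuple for the one match.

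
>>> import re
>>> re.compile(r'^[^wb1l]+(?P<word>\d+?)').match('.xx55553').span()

(0, 8)

`re.match` only tries the pattern at the start of the string.
The match spans [0:8] → '.xx55553'.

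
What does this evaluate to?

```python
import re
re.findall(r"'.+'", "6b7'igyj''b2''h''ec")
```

Scanning left to right: at [3:17] → "'igyj''b2''h''".
No capturing groups, so `findall` returns the 1 full match string.

["'igyj''b2''h''"]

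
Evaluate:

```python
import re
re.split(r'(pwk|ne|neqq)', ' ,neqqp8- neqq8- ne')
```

[' ,', 'ne', 'qqp8- ', 'ne', 'qq8- ', 'ne', '']

The regex engine tests alternatives in the order written; an earlier branch that matches wins even if a later one would match more.
Matches to split on: at [2:4] → 'ne'; at [10:12] → 'ne'; at [17:19] → 'ne'.
Because the pattern has a capturing group, `split` also inserts each captured text between the pieces.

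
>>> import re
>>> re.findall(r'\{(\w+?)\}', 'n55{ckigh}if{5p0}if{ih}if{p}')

Walking the string: at [3:10] match '{ckigh}', group 1 = 'ckigh'; at [12:17] match '{5p0}', group 1 = '5p0'; at [19:23] match '{ih}', group 1 = 'ih'; at [25:28] match '{p}', group 1 = 'p'.
Because there's exactly one group, `findall` drops the full match and keeps group 1 from each hit.

['ckigh', '5p0', 'ih', 'p']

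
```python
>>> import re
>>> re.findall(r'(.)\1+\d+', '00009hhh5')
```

['0', 'h']

`\1` has to match the exact text group 1 already captured.
Because there's exactly one group, `findall` drops the full match and keeps group 1 from each hit.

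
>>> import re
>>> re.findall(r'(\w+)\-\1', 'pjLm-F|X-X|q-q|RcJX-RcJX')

['X', 'q', 'RcJX']

A backreference is literal: `\1` must see the identical characters the first group matched.
Matches: at [7:10] match 'X-X', group 1 = 'X'; at [11:14] match 'q-q', group 1 = 'q'; at [15:24] match 'RcJX-RcJX', group 1 = 'RcJX'.
One capturing group, so `findall` returns just the captured substring from each match — 3 in all.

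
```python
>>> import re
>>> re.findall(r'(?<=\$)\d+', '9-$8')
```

The `(?=…)`/`(?<=…)` assertion just peeks at neighbouring text; it doesn't advance the match position.
Scanning left to right: at [3:4] → '8'.
`findall` yields the raw match text (1 of them) because the pattern has no groups.

['8']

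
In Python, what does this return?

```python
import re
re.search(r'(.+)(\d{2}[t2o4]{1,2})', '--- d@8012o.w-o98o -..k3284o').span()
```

(0, 28)

This matches one or more of any character (captured); then exactly 2 of a digit, then 1 to 2 of one of [t2o4] (captured).
`search` walks the string left to right and returns the first match it finds.
The match spans [0:28] → '--- d@8012o.w-o98o -..k3284o'.
Captured: group 1 = '--- d@8012o.w-o98o -..k32', group 2 = '84o'.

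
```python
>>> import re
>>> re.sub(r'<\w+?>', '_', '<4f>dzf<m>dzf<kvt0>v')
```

'_dzf_dzf_v'

Each match is replaced by '_'.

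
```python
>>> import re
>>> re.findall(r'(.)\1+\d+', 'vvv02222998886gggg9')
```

The backreference `\1` re-matches whatever the first group consumed, character for character.
Matches: at [0:14] match 'vvv02222998886', group 1 = 'v'; at [14:19] match 'gggg9', group 1 = 'g'.
Because there's exactly one group, `findall` drops the full match and keeps group 1 from each hit.

['v', 'g']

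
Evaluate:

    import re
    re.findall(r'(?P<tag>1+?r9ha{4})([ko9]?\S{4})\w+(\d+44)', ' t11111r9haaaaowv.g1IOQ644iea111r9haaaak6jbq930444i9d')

[('11111r9haaaa', 'owv.g', '444')]

Pattern: one or more of a literal '1' (lazy), then the literal 'r9h', then exactly 4 of a literal 'a' (captured as 'tag'); then optionally one of [ko9], then exactly 4 of a non-whitespace character (captured); then one or more of a word character; then one or more of a digit, then the literal '44' (captured).
Matches: at [2:50] match '11111r9haaaaowv.g1IOQ644iea111r9haaaak6jbq930444', groups = ('11111r9haaaa', 'owv.g', '444').
With 3 capturing groups, `findall` returns a 3-tuple per match.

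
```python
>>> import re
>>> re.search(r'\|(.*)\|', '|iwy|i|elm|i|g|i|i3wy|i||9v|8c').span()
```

(0, 28)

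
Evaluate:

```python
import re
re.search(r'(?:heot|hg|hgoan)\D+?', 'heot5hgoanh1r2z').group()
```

'hgo'

`|` is ordered: at each position the engine commits to the first alternative that works.
The match spans [5:8] → 'hgo'.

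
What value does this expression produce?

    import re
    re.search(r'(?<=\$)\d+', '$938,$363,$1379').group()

The positive lookaround only admits positions where the adjacent text matches; those characters stay outside the span.
Unlike `match`, `search` isn't anchored — it looks for the pattern anywhere in the string.
The match spans [1:4] → '938'.

'938'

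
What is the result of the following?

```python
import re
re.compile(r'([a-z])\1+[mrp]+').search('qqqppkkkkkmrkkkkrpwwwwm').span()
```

(0, 5)

`\1` has to match the exact text group 1 already captured.
`search` walks the string left to right and returns the first match it finds.
The match spans [0:5] → 'qqqpp'.
Captured: group 1 = 'q'.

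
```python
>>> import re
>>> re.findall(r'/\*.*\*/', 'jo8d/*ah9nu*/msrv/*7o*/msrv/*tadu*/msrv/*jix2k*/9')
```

['/*ah9nu*/msrv/*7o*/msrv/*tadu*/msrv/*jix2k*/']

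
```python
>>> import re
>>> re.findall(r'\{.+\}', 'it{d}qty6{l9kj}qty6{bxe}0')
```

['{d}qty6{l9kj}qty6{bxe}']

Walking the string: at [2:24] → '{d}qty6{l9kj}qty6{bxe}'.
With no groups in the pattern, `findall` gives back each whole match — 1 here.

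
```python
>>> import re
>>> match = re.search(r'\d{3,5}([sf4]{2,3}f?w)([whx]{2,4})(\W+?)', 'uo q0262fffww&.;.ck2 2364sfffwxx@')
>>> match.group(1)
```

'sfffw'

Pattern: 3 to 5 of a digit; then 2 to 3 of one of [sf4], then optionally a literal 'f', then a literal 'w' (captured); then 2 to 4 of one of [whx] (captured); then one or more of a non-word character (lazy) (captured).
`search` walks the string left to right and returns the first match it finds.
The match spans [21:33] → '2364sfffwxx@'.
Captured: group 1 = 'sfffw', group 2 = 'xx', group 3 = '@'.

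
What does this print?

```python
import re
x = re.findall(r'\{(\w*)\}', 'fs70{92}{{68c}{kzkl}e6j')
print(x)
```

`findall` collects group 1 from each match (3 total).

['92', '68c', 'kzkl']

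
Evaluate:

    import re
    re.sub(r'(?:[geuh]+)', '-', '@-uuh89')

Every occurrence is swapped for '-'.

'@--89'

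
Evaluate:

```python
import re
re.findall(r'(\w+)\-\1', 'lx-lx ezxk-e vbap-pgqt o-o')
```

The backreference `\1` re-matches whatever the first group consumed, character for character.
Matches: at [0:5] match 'lx-lx', group 1 = 'lx'; at [16:19] match 'p-p', group 1 = 'p'; at [23:26] match 'o-o', group 1 = 'o'.
With a single group, `findall` returns only what that group captured — 3 items.

['lx', 'p', 'o']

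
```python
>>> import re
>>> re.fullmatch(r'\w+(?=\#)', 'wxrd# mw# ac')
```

None

`re.fullmatch` is like wrapping the pattern in `^…$` (in single-line mode).
Here the string isn't matched end-to-end, so the call returns None.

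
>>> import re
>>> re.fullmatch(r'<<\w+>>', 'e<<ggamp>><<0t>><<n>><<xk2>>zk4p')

None

`re.fullmatch` requires the pattern to consume the entire string.
Here there's no way to consume every character, so the call returns None.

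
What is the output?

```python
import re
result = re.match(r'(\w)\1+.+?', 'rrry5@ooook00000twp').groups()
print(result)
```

After group 1 captures some text, `\1` only succeeds where that same text appears again.
`re.match` only tries the pattern at the start of the string.
The match spans [0:4] → 'rrry'.
Captured: group 1 = 'r'.

('r',)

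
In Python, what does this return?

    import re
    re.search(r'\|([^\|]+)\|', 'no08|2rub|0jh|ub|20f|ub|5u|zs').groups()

('2rub',)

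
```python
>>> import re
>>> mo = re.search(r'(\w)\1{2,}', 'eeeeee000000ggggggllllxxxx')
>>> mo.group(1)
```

'e'

The match spans [0:6] → 'eeeeee'.
Captured: group 1 = 'e'.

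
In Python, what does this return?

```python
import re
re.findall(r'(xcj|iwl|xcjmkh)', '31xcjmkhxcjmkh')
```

['xcj', 'xcj']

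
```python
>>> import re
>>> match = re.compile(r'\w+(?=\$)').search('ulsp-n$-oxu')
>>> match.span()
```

The `(?=…)`/`(?<=…)` assertion just peeks at neighbouring text; it doesn't advance the match position.
The match spans [5:6] → 'n'.

(5, 6)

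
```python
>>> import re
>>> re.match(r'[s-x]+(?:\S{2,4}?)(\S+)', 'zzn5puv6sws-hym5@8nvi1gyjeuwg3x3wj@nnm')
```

None

This matches one or more of a character in [s-x]; then 2 to 4 of a non-whitespace character (lazy) (non-capturing group); then one or more of a non-whitespace character (captured).
`re.match` won't scan ahead — the pattern has to work from the very first character.
Here the string doesn't start with a match, so the call returns None.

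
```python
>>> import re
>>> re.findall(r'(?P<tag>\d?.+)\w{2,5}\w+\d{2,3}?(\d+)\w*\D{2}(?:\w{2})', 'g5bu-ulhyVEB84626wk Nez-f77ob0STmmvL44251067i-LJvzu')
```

[('g5bu-ulhyVEB84626wk Nez-f77ob0STmmvL44', '7')]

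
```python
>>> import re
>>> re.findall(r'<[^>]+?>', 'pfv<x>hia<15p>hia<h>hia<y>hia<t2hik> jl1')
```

`findall` yields the raw match text (5 of them) because the pattern has no groups.

['<x>', '<15p>', '<h>', '<y>', '<t2hik>']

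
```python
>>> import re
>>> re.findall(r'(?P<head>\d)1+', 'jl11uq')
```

['1']

The pattern matches a digit (captured as 'head'); then one or more of a literal '1'.
Because there's exactly one group, `findall` drops the full match and keeps group 1 from the one hit.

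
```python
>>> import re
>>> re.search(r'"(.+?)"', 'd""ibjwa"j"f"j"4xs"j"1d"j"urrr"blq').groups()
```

('"ibjwa',)

`re.search` tries every starting position until one works.
The match spans [1:9] → '""ibjwa"'.
Captured: group 1 = '"ibjwa'.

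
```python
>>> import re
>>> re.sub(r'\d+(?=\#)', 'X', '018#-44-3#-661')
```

'X#-44-X#-661'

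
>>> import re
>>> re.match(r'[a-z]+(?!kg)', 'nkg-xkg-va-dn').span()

With `match`, the pattern is implicitly anchored at the beginning.
The match spans [0:3] → 'nkg'.

(0, 3)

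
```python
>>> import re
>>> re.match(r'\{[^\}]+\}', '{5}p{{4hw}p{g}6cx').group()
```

'{5}'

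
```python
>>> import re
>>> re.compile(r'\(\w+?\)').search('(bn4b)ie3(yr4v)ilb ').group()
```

'(bn4b)'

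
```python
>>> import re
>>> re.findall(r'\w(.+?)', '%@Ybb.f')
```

['b', '.']

Pattern: a word character; then one or more of any character (lazy) (captured).
Matches: at [2:4] match 'Yb', group 1 = 'b'; at [4:6] match 'b.', group 1 = '.'.
Because there's exactly one group, `findall` drops the full match and keeps group 1 from each hit.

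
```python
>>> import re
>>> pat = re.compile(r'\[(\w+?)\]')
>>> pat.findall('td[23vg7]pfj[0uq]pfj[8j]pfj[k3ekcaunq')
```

Scanning left to right: at [2:9] match '[23vg7]', group 1 = '23vg7'; at [12:17] match '[0uq]', group 1 = '0uq'; at [20:24] match '[8j]', group 1 = '8j'.
With a single group, `findall` returns only what that group captured — 3 items.

['23vg7', '0uq', '8j']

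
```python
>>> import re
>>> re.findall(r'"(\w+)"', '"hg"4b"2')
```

['hg']

With a single group, `findall` returns only what that group captured — 1 item.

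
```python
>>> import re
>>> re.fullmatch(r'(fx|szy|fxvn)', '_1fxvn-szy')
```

None

`re.fullmatch` is like wrapping the pattern in `^…$` (in single-line mode).
Here there's no way to consume every character, so the call returns None.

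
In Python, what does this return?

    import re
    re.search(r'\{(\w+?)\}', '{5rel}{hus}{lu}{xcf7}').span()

(0, 6)

The match spans [0:6] → '{5rel}'.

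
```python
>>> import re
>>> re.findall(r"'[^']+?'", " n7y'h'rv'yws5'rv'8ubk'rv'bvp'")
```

["'h'", "'yws5'", "'8ubk'", "'bvp'"]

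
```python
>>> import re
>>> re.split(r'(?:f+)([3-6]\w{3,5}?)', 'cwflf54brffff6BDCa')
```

['cwfl', '54br', '', '6BDC', 'a']

A `+?`/`*?`/`{m,n}?` starts at its minimum and grows only as far as needed for what follows to match.
With a capturing group present, the delimiter's captured portion is kept in the result list.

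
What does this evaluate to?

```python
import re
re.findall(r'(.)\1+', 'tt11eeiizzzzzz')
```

['t', '1', 'e', 'i', 'z']

After group 1 captures some text, `\1` only succeeds where that same text appears again.
Walking the string: at [0:2] match 'tt', group 1 = 't'; at [2:4] match '11', group 1 = '1'; at [4:6] match 'ee', group 1 = 'e'; at [6:8] match 'ii', group 1 = 'i'; at [8:14] match 'zzzzzz', group 1 = 'z'.
With a single group, `findall` returns only what that group captured — 5 items.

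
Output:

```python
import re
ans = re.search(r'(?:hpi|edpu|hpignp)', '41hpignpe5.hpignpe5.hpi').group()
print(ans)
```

Branches in `(...|...)` are attempted left-to-right; the first branch that allows the whole pattern to succeed is taken.
The match spans [2:5] → 'hpi'.

hpi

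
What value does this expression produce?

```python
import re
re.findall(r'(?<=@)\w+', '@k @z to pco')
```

['k', 'z']

The lookaround is zero-width — it requires the adjacent text to match without consuming it, so the asserted text isn't part of the match.
Walking the string: at [1:2] → 'k'; at [4:5] → 'z'.
`findall` yields the raw match text (2 of them) because the pattern has no groups.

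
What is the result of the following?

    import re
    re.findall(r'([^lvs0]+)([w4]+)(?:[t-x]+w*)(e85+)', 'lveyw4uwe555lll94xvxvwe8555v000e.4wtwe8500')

[('9', '4', 'e8555'), ('e.4', 'w', 'e85')]

Pattern: one or more of any character except [lvs0] (captured); then one or more of one of [w4] (captured); then one or more of a character in [t-x], then zero or more of the literal 'w' (non-capturing group); then the literal 'e8', then one or more of the literal '5' (captured).
With 3 capturing groups, `findall` returns a 3-tuple per match.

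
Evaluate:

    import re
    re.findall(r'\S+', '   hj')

['hj']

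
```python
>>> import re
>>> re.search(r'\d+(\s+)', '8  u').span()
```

(0, 3)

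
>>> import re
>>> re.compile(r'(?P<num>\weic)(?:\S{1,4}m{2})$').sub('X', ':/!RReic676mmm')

`sub` substitutes 'X' at each match site.

':/!RX'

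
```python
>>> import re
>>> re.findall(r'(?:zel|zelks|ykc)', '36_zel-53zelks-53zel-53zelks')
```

Alternation tries branches left to right and keeps the first one that lets the overall match succeed at that position.
Scanning left to right: at [3:6] → 'zel'; at [9:12] → 'zel'; at [17:20] → 'zel'; at [23:26] → 'zel'.
`findall` yields the raw match text (4 of them) because the pattern has no groups.

['zel', 'zel', 'zel', 'zel']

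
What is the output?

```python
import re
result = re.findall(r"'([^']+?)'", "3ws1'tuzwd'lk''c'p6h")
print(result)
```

Scanning left to right: at [4:11] match "'tuzwd'", group 1 = 'tuzwd'; at [14:17] match "'c'", group 1 = 'c'.
With a single group, `findall` returns only what that group captured — 2 items.

['tuzwd', 'c']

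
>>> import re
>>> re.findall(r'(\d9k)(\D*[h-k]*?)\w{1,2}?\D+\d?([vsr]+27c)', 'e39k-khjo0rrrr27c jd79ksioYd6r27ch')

[('39k', '-khjo', 'r27c'), ('79k', 'sio', 'r27c')]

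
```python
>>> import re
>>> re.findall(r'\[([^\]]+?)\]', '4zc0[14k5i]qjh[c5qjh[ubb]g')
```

['14k5i', 'c5qjh[ubb']

Because there's exactly one group, `findall` drops the full match and keeps group 1 from each hit.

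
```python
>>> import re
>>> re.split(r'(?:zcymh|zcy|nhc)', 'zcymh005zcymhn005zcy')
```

Branches in `(...|...)` are attempted left-to-right; the first branch that allows the whole pattern to succeed is taken.
Matches to split on: at [0:5] → 'zcymh'; at [8:13] → 'zcymh'; at [17:20] → 'zcy'.
Splitting on the pattern gives 4 pieces.

['', '005', 'n005', '']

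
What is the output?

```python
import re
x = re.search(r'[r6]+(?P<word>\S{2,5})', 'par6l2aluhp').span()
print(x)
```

The match spans [2:9] → 'r6l2alu'.

(2, 9)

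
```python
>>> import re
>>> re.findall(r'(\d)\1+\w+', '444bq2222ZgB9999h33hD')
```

['4']

`\1` has to match the exact text group 1 already captured.
Scanning left to right: at [0:21] match '444bq2222ZgB9999h33hD', group 1 = '4'.
Because there's exactly one group, `findall` drops the full match and keeps group 1 from the one hit.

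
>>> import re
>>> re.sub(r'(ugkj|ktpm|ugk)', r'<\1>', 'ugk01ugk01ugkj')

'<ugk>01<ugk>01<ugkj>'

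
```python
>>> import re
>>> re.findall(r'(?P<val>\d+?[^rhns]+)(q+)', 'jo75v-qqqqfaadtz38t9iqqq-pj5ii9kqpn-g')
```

[('75v-qqqqfaadtz38t9iqqq-pj5ii9k', 'q')]

Pattern: one or more of a digit (lazy), then one or more of any character except [rhns] (captured as 'val'); then one or more of a literal 'q' (captured).
Walking the string: at [2:33] match '75v-qqqqfaadtz38t9iqqq-pj5ii9kq', groups = ('75v-qqqqfaadtz38t9iqqq-pj5ii9k', 'q').
2 groups means the one result is a tuple of 2 captured strings — 1 here.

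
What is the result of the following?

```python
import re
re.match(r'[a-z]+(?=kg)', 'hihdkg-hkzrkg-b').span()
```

(0, 4)

Because the assertion is zero-width, the text it checks is not consumed and won't appear in the result.
`re.match` only tries the pattern at the start of the string.
The match spans [0:4] → 'hihd'.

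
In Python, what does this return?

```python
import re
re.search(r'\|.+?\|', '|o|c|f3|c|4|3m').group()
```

With the lazy modifier that quantifier settles for the fewest repetitions that let the rest of the pattern succeed (the atoms after it are unaffected and can still be greedy).
Unlike `match`, `search` isn't anchored — it looks for the pattern anywhere in the string.
The match spans [0:3] → '|o|'.

'|o|'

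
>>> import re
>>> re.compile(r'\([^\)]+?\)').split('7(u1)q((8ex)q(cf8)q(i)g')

Matches to split on: at [1:5] → '(u1)'; at [6:12] → '((8ex)'; at [13:18] → '(cf8)'; at [19:22] → '(i)'.
Splitting on the pattern gives 5 pieces.

['7', 'q', 'q', 'q', 'g']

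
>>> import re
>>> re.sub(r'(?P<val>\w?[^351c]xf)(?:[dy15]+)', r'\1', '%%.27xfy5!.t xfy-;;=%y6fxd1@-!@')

'%%.27xf!.t xf-;;=%y6fxd1@-!@'

Pattern: optionally a word character, then any character except [351c], then the literal 'xf' (captured as 'val'); then one or more of one of [dy15] (non-capturing group).
Matches: at [3:9] → '27xfy5'; at [11:16] → 't xfy'.
Each match is replaced using the text its own group 1 captured.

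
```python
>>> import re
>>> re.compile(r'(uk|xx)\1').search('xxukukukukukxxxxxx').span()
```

(2, 6)

`\1` has to match the exact text group 1 already captured.
`re.search` tries every starting position until one works.
The match spans [2:6] → 'ukuk'.
Captured: group 1 = 'uk'.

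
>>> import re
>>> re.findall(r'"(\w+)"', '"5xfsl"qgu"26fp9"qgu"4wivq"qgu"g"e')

One capturing group, so `findall` returns just the captured substring from each match — 4 in all.

['5xfsl', '26fp9', '4wivq', 'g']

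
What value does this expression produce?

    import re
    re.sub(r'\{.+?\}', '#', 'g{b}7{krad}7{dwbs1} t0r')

'g#7#7# t0r'

Because the quantifier is non-greedy, it stops expanding at the earliest point where the rest of the pattern can succeed.
Matches: at [1:4] → '{b}'; at [5:11] → '{krad}'; at [12:19] → '{dwbs1}'.
`sub` substitutes '#' at each match site.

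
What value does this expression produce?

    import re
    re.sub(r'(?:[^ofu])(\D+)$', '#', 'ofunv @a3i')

This matches any character except [ofu] (non-capturing group); then one or more of a non-digit (captured); then anchored at the end.
Matches: at [8:10] → '3i'.
Each match is replaced by '#'.

'ofunv @a#'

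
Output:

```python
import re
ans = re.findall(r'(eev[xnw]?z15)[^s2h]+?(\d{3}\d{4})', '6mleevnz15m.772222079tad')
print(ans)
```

[('eevnz15', '7722220')]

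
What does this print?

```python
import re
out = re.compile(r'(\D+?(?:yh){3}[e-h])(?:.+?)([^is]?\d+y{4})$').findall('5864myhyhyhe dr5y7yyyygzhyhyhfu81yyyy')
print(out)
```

[('myhyhyhe', 'u81yyyy')]

Pattern: one or more of a non-digit (lazy), then the literal 'yh' repeated 3 times, then a character in [e-h] (captured); then one or more of any character (lazy) (non-capturing group); then optionally any character except [is], then one or more of a digit, then exactly 4 of the literal 'y' (captured); then anchored at the end.
The `?` after the quantifier makes it lazy — it takes as little as possible before letting the rest of the pattern try.
Matches: at [4:37] match 'myhyhyhe dr5y7yyyygzhyhyhfu81yyyy', groups = ('myhyhyhe', 'u81yyyy').
With 2 capturing groups, `findall` returns a 2-tuple per match.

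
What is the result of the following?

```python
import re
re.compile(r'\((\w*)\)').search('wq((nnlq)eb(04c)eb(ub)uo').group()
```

'(nnlq)'

The match spans [3:9] → '(nnlq)'.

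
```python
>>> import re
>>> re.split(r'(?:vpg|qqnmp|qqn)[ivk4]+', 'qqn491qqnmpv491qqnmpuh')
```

['', '91', '91qqnmpuh']

Splitting on the pattern gives 3 pieces.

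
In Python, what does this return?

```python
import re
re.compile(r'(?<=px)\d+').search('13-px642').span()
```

(5, 8)

Because the assertion is zero-width, the text it checks is not consumed and won't appear in the result.
`re.search` scans for the first position where the pattern succeeds.
The match spans [5:8] → '642'.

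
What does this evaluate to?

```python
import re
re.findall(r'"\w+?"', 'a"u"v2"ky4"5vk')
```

['"u"', '"ky4"']

No capturing groups, so `findall` returns the 2 full match strings.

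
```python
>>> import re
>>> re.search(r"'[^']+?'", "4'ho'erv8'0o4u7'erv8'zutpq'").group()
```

"'ho'"

`re.search` tries every starting position until one works.
The match spans [1:5] → "'ho'".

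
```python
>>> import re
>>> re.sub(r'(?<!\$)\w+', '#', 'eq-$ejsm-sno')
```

Because the assertion is negative and zero-width, positions next to the forbidden text are skipped.
Matches: at [0:2] → 'eq'; at [5:8] → 'jsm'; at [9:12] → 'sno'.
`sub` substitutes '#' at each match site.

'#-$e#-#'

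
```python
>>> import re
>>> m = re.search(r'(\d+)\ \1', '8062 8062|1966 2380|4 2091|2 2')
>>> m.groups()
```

`\1` has to match the exact text group 1 already captured.
`re.search` tries every starting position until one works.
The match spans [0:9] → '8062 8062'.
Captured: group 1 = '8062'.

('8062',)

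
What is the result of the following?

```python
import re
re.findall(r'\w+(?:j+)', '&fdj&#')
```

['fdj']

The pattern matches one or more of a word character; then one or more of a literal 'j' (non-capturing group).
`findall` yields the raw match text (1 of them) because the pattern has no groups.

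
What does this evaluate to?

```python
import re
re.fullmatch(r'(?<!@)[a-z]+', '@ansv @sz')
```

`(?!…)`/`(?<!…)` only lets a position through if the neighbouring text does NOT match; no characters are consumed.
`fullmatch` succeeds only if the pattern covers the string from start to end.
Here the pattern can't cover the whole string, so the call returns None.

None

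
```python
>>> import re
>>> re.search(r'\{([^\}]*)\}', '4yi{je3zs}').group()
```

`re.search` tries every starting position until one works.
The match spans [3:10] → '{je3zs}'.
Captured: group 1 = 'je3zs'.

'{je3zs}'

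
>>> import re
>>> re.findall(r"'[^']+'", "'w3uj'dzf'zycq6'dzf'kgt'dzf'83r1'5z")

["'w3uj'", "'zycq6'", "'kgt'", "'83r1'"]

`findall` yields the raw match text (4 of them) because the pattern has no groups.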